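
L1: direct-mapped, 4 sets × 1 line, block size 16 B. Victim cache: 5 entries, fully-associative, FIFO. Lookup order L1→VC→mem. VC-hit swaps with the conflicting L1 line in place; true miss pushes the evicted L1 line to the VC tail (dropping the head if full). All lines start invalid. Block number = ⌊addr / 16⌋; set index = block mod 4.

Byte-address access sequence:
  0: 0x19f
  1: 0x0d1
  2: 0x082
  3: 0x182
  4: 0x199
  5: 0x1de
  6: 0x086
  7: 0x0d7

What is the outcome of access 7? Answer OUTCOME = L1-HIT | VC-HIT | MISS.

OUTCOME = VC-HIT

  [0] addr=0x19f blk=25 s=1: MISS | VC []
  [1] addr=0xd1 blk=13 s=1: MISS | VC [25]
  [2] addr=0x82 blk=8 s=0: MISS | VC [25]
  [3] addr=0x182 blk=24 s=0: MISS | VC [25, 8]
  [4] addr=0x199 blk=25 s=1: VC-HIT | VC [13, 8]
  [5] addr=0x1de blk=29 s=1: MISS | VC [13, 8, 25]
  [6] addr=0x86 blk=8 s=0: VC-HIT | VC [13, 24, 25]
  [7] addr=0xd7 blk=13 s=1: VC-HIT | VC [29, 24, 25]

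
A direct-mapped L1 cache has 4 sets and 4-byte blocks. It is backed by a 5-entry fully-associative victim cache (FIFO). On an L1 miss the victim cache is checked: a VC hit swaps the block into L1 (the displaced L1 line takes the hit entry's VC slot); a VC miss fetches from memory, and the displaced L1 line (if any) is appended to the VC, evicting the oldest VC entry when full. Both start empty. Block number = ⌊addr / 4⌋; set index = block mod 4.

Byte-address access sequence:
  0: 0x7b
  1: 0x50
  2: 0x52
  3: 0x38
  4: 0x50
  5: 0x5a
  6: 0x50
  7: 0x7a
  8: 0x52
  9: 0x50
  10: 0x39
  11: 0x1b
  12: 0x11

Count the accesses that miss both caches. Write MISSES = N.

  [0] addr=0x7b blk=30 s=2: MISS | VC []
  [1] addr=0x50 blk=20 s=0: MISS | VC []
  [2] addr=0x52 blk=20 s=0: L1-HIT | VC []
  [3] addr=0x38 blk=14 s=2: MISS | VC [30]
  [4] addr=0x50 blk=20 s=0: L1-HIT | VC [30]
  [5] addr=0x5a blk=22 s=2: MISS | VC [30, 14]
  [6] addr=0x50 blk=20 s=0: L1-HIT | VC [30, 14]
  [7] addr=0x7a blk=30 s=2: VC-HIT | VC [22, 14]
  [8] addr=0x52 blk=20 s=0: L1-HIT | VC [22, 14]
  [9] addr=0x50 blk=20 s=0: L1-HIT | VC [22, 14]
  [10] addr=0x39 blk=14 s=2: VC-HIT | VC [22, 30]
  [11] addr=0x1b blk=6 s=2: MISS | VC [22, 30, 14]
  [12] addr=0x11 blk=4 s=0: MISS | VC [22, 30, 14, 20]

MISSES = 6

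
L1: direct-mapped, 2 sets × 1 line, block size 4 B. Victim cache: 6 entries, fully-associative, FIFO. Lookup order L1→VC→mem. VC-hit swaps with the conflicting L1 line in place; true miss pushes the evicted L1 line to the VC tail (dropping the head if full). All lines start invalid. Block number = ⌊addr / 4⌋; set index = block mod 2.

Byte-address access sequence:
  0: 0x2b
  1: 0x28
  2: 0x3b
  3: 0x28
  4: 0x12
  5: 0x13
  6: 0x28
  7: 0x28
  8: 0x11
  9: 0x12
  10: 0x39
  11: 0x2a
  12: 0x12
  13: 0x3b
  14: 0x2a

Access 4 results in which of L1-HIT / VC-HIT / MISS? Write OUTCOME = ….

  [0] addr=0x2b blk=10 s=0: MISS | VC []
  [1] addr=0x28 blk=10 s=0: L1-HIT | VC []
  [2] addr=0x3b blk=14 s=0: MISS | VC [10]
  [3] addr=0x28 blk=10 s=0: VC-HIT | VC [14]
  [4] addr=0x12 blk=4 s=0: MISS | VC [14, 10]
  [5] addr=0x13 blk=4 s=0: L1-HIT | VC [14, 10]
  [6] addr=0x28 blk=10 s=0: VC-HIT | VC [14, 4]
  [7] addr=0x28 blk=10 s=0: L1-HIT | VC [14, 4]
  [8] addr=0x11 blk=4 s=0: VC-HIT | VC [14, 10]
  [9] addr=0x12 blk=4 s=0: L1-HIT | VC [14, 10]
  [10] addr=0x39 blk=14 s=0: VC-HIT | VC [4, 10]
  [11] addr=0x2a blk=10 s=0: VC-HIT | VC [4, 14]
  [12] addr=0x12 blk=4 s=0: VC-HIT | VC [10, 14]
  [13] addr=0x3b blk=14 s=0: VC-HIT | VC [10, 4]
  [14] addr=0x2a blk=10 s=0: VC-HIT | VC [14, 4]

OUTCOME = MISS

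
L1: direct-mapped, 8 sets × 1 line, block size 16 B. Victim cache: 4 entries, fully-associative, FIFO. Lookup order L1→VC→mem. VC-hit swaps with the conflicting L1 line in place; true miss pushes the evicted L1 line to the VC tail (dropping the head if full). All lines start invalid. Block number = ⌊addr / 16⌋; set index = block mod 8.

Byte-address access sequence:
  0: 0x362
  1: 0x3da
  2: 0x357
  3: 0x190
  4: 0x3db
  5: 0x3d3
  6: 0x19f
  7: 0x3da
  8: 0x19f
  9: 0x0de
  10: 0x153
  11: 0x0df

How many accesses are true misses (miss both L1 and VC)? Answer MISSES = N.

#0 0x362→b54/s6 MISS; vc=[]
#1 0x3da→b61/s5 MISS; vc=[]
#2 0x357→b53/s5 MISS; vc=[61]
#3 0x190→b25/s1 MISS; vc=[61]
#4 0x3db→b61/s5 VC-HIT; vc=[53]
#5 0x3d3→b61/s5 L1-HIT; vc=[53]
#6 0x19f→b25/s1 L1-HIT; vc=[53]
#7 0x3da→b61/s5 L1-HIT; vc=[53]
#8 0x19f→b25/s1 L1-HIT; vc=[53]
#9 0xde→b13/s5 MISS; vc=[53,61]
#10 0x153→b21/s5 MISS; vc=[53,61,13]
#11 0xdf→b13/s5 VC-HIT; vc=[53,61,21]

MISSES = 6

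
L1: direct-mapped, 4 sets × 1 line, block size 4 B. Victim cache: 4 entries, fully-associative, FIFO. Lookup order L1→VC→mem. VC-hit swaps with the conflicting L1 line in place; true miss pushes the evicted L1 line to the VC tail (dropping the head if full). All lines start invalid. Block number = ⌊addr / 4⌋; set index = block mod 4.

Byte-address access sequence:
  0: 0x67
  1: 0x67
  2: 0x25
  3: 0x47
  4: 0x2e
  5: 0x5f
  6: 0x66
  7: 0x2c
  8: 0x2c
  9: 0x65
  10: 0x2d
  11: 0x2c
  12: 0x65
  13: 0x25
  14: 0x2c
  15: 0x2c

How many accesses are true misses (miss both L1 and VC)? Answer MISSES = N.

#0 0x67→b25/s1 MISS; vc=[]
#1 0x67→b25/s1 L1-HIT; vc=[]
#2 0x25→b9/s1 MISS; vc=[25]
#3 0x47→b17/s1 MISS; vc=[25,9]
#4 0x2e→b11/s3 MISS; vc=[25,9]
#5 0x5f→b23/s3 MISS; vc=[25,9,11]
#6 0x66→b25/s1 VC-HIT; vc=[17,9,11]
#7 0x2c→b11/s3 VC-HIT; vc=[17,9,23]
#8 0x2c→b11/s3 L1-HIT; vc=[17,9,23]
#9 0x65→b25/s1 L1-HIT; vc=[17,9,23]
#10 0x2d→b11/s3 L1-HIT; vc=[17,9,23]
#11 0x2c→b11/s3 L1-HIT; vc=[17,9,23]
#12 0x65→b25/s1 L1-HIT; vc=[17,9,23]
#13 0x25→b9/s1 VC-HIT; vc=[17,25,23]
#14 0x2c→b11/s3 L1-HIT; vc=[17,25,23]
#15 0x2c→b11/s3 L1-HIT; vc=[17,25,23]

MISSES = 5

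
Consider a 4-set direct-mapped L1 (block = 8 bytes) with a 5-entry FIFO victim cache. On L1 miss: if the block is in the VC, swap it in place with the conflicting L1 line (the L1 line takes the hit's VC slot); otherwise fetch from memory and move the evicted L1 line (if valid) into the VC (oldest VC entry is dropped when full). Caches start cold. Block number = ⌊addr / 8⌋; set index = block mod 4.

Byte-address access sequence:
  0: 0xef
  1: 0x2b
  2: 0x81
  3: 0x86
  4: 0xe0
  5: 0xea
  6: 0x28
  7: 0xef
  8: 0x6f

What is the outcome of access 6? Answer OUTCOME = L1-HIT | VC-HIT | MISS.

OUTCOME = VC-HIT

0: 0xef (blk 29, set 1) → MISS  vc=[]
1: 0x2b (blk 5, set 1) → MISS  vc=[29]
2: 0x81 (blk 16, set 0) → MISS  vc=[29]
3: 0x86 (blk 16, set 0) → L1-HIT  vc=[29]
4: 0xe0 (blk 28, set 0) → MISS  vc=[29, 16]
5: 0xea (blk 29, set 1) → VC-HIT  vc=[5, 16]
6: 0x28 (blk 5, set 1) → VC-HIT  vc=[29, 16]
7: 0xef (blk 29, set 1) → VC-HIT  vc=[5, 16]
8: 0x6f (blk 13, set 1) → MISS  vc=[5, 16, 29]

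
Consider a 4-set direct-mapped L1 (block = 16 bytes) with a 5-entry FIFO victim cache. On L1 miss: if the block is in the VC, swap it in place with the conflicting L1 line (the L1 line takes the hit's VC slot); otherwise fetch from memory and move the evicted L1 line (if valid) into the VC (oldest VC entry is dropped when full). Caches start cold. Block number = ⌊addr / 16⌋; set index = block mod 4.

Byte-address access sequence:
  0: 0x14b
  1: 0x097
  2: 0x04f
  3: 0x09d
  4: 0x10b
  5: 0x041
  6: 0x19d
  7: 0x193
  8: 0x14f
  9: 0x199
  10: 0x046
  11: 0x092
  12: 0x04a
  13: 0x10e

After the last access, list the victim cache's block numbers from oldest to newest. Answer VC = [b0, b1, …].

  [0] addr=0x14b blk=20 s=0: MISS | VC []
  [1] addr=0x97 blk=9 s=1: MISS | VC []
  [2] addr=0x4f blk=4 s=0: MISS | VC [20]
  [3] addr=0x9d blk=9 s=1: L1-HIT | VC [20]
  [4] addr=0x10b blk=16 s=0: MISS | VC [20, 4]
  [5] addr=0x41 blk=4 s=0: VC-HIT | VC [20, 16]
  [6] addr=0x19d blk=25 s=1: MISS | VC [20, 16, 9]
  [7] addr=0x193 blk=25 s=1: L1-HIT | VC [20, 16, 9]
  [8] addr=0x14f blk=20 s=0: VC-HIT | VC [4, 16, 9]
  [9] addr=0x199 blk=25 s=1: L1-HIT | VC [4, 16, 9]
  [10] addr=0x46 blk=4 s=0: VC-HIT | VC [20, 16, 9]
  [11] addr=0x92 blk=9 s=1: VC-HIT | VC [20, 16, 25]
  [12] addr=0x4a blk=4 s=0: L1-HIT | VC [20, 16, 25]
  [13] addr=0x10e blk=16 s=0: VC-HIT | VC [20, 4, 25]

VC = [20, 4, 25]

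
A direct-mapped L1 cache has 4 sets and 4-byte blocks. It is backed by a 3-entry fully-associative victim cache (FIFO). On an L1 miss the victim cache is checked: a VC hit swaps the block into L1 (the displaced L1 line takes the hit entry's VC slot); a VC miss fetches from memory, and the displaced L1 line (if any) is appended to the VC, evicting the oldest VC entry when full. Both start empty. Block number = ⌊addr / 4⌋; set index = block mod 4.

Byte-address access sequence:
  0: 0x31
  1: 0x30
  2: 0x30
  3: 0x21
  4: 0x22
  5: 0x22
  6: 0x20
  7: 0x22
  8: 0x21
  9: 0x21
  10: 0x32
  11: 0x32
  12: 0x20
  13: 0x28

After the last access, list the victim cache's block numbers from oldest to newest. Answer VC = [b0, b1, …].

VC = [12]

#0 0x31→b12/s0 MISS; vc=[]
#1 0x30→b12/s0 L1-HIT; vc=[]
#2 0x30→b12/s0 L1-HIT; vc=[]
#3 0x21→b8/s0 MISS; vc=[12]
#4 0x22→b8/s0 L1-HIT; vc=[12]
#5 0x22→b8/s0 L1-HIT; vc=[12]
#6 0x20→b8/s0 L1-HIT; vc=[12]
#7 0x22→b8/s0 L1-HIT; vc=[12]
#8 0x21→b8/s0 L1-HIT; vc=[12]
#9 0x21→b8/s0 L1-HIT; vc=[12]
#10 0x32→b12/s0 VC-HIT; vc=[8]
#11 0x32→b12/s0 L1-HIT; vc=[8]
#12 0x20→b8/s0 VC-HIT; vc=[12]
#13 0x28→b10/s2 MISS; vc=[12]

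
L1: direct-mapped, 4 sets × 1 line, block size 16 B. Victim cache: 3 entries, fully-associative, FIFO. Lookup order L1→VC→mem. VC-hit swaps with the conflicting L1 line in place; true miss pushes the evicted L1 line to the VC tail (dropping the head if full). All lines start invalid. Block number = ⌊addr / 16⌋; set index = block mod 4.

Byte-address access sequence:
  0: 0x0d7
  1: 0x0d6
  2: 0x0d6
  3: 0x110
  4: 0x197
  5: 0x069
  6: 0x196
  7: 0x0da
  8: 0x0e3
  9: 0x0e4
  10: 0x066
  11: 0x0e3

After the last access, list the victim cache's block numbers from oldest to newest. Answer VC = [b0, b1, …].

#0 0xd7→b13/s1 MISS; vc=[]
#1 0xd6→b13/s1 L1-HIT; vc=[]
#2 0xd6→b13/s1 L1-HIT; vc=[]
#3 0x110→b17/s1 MISS; vc=[13]
#4 0x197→b25/s1 MISS; vc=[13,17]
#5 0x69→b6/s2 MISS; vc=[13,17]
#6 0x196→b25/s1 L1-HIT; vc=[13,17]
#7 0xda→b13/s1 VC-HIT; vc=[25,17]
#8 0xe3→b14/s2 MISS; vc=[25,17,6]
#9 0xe4→b14/s2 L1-HIT; vc=[25,17,6]
#10 0x66→b6/s2 VC-HIT; vc=[25,17,14]
#11 0xe3→b14/s2 VC-HIT; vc=[25,17,6]

VC = [25, 17, 6]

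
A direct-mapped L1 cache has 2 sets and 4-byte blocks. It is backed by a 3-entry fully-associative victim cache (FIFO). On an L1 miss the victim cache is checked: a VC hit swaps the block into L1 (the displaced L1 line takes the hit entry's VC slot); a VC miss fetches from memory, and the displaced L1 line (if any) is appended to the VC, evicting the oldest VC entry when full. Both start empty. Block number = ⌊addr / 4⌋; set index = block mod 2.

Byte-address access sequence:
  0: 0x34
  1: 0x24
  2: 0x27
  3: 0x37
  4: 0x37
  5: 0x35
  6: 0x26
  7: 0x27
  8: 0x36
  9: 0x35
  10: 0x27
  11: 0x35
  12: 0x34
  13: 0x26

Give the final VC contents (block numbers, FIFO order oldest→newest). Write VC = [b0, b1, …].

  [0] addr=0x34 blk=13 s=1: MISS | VC []
  [1] addr=0x24 blk=9 s=1: MISS | VC [13]
  [2] addr=0x27 blk=9 s=1: L1-HIT | VC [13]
  [3] addr=0x37 blk=13 s=1: VC-HIT | VC [9]
  [4] addr=0x37 blk=13 s=1: L1-HIT | VC [9]
  [5] addr=0x35 blk=13 s=1: L1-HIT | VC [9]
  [6] addr=0x26 blk=9 s=1: VC-HIT | VC [13]
  [7] addr=0x27 blk=9 s=1: L1-HIT | VC [13]
  [8] addr=0x36 blk=13 s=1: VC-HIT | VC [9]
  [9] addr=0x35 blk=13 s=1: L1-HIT | VC [9]
  [10] addr=0x27 blk=9 s=1: VC-HIT | VC [13]
  [11] addr=0x35 blk=13 s=1: VC-HIT | VC [9]
  [12] addr=0x34 blk=13 s=1: L1-HIT | VC [9]
  [13] addr=0x26 blk=9 s=1: VC-HIT | VC [13]

VC = [13]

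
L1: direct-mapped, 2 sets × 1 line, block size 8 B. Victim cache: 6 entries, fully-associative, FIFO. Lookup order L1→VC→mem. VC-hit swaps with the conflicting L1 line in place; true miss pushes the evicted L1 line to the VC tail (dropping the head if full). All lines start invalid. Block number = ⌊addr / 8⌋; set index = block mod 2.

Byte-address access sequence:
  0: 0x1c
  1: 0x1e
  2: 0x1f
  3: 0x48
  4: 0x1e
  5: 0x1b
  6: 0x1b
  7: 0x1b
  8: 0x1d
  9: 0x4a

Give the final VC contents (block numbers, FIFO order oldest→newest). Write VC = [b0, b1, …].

VC = [3]

#0 0x1c→b3/s1 MISS; vc=[]
#1 0x1e→b3/s1 L1-HIT; vc=[]
#2 0x1f→b3/s1 L1-HIT; vc=[]
#3 0x48→b9/s1 MISS; vc=[3]
#4 0x1e→b3/s1 VC-HIT; vc=[9]
#5 0x1b→b3/s1 L1-HIT; vc=[9]
#6 0x1b→b3/s1 L1-HIT; vc=[9]
#7 0x1b→b3/s1 L1-HIT; vc=[9]
#8 0x1d→b3/s1 L1-HIT; vc=[9]
#9 0x4a→b9/s1 VC-HIT; vc=[3]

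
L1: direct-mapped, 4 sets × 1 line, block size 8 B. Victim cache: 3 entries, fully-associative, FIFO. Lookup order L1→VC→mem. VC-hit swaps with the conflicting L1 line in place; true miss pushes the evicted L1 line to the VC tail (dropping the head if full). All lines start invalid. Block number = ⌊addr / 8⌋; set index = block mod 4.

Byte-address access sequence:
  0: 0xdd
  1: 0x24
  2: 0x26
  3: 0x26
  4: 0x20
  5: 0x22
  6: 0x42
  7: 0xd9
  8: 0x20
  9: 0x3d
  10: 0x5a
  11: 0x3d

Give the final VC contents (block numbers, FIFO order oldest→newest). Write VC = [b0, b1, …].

0: 0xdd (blk 27, set 3) → MISS  vc=[]
1: 0x24 (blk 4, set 0) → MISS  vc=[]
2: 0x26 (blk 4, set 0) → L1-HIT  vc=[]
3: 0x26 (blk 4, set 0) → L1-HIT  vc=[]
4: 0x20 (blk 4, set 0) → L1-HIT  vc=[]
5: 0x22 (blk 4, set 0) → L1-HIT  vc=[]
6: 0x42 (blk 8, set 0) → MISS  vc=[4]
7: 0xd9 (blk 27, set 3) → L1-HIT  vc=[4]
8: 0x20 (blk 4, set 0) → VC-HIT  vc=[8]
9: 0x3d (blk 7, set 3) → MISS  vc=[8, 27]
10: 0x5a (blk 11, set 3) → MISS  vc=[8, 27, 7]
11: 0x3d (blk 7, set 3) → VC-HIT  vc=[8, 27, 11]

VC = [8, 27, 11]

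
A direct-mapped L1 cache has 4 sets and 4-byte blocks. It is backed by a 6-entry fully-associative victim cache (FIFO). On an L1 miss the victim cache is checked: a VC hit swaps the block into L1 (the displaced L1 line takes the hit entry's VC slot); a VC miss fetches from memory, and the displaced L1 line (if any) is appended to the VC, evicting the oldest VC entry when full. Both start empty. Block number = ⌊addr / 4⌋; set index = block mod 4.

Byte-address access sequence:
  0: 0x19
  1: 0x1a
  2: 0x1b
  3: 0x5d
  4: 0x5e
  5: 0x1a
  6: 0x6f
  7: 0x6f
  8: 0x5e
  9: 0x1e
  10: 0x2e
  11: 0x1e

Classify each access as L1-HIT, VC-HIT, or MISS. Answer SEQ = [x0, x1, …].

SEQ = [MISS, L1-HIT, L1-HIT, MISS, L1-HIT, L1-HIT, MISS, L1-HIT, VC-HIT, MISS, MISS, VC-HIT]

0: 0x19 (blk 6, set 2) → MISS  vc=[]
1: 0x1a (blk 6, set 2) → L1-HIT  vc=[]
2: 0x1b (blk 6, set 2) → L1-HIT  vc=[]
3: 0x5d (blk 23, set 3) → MISS  vc=[]
4: 0x5e (blk 23, set 3) → L1-HIT  vc=[]
5: 0x1a (blk 6, set 2) → L1-HIT  vc=[]
6: 0x6f (blk 27, set 3) → MISS  vc=[23]
7: 0x6f (blk 27, set 3) → L1-HIT  vc=[23]
8: 0x5e (blk 23, set 3) → VC-HIT  vc=[27]
9: 0x1e (blk 7, set 3) → MISS  vc=[27, 23]
10: 0x2e (blk 11, set 3) → MISS  vc=[27, 23, 7]
11: 0x1e (blk 7, set 3) → VC-HIT  vc=[27, 23, 11]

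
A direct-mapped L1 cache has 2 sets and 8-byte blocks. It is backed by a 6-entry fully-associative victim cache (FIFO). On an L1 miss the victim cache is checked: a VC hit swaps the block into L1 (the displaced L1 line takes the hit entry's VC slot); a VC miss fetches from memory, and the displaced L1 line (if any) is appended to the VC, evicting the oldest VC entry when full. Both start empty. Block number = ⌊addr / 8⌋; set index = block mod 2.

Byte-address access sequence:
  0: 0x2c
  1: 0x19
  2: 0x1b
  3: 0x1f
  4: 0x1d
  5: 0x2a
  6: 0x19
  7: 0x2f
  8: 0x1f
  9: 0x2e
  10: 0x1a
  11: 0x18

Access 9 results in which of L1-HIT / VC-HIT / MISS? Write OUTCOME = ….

OUTCOME = VC-HIT

  [0] addr=0x2c blk=5 s=1: MISS | VC []
  [1] addr=0x19 blk=3 s=1: MISS | VC [5]
  [2] addr=0x1b blk=3 s=1: L1-HIT | VC [5]
  [3] addr=0x1f blk=3 s=1: L1-HIT | VC [5]
  [4] addr=0x1d blk=3 s=1: L1-HIT | VC [5]
  [5] addr=0x2a blk=5 s=1: VC-HIT | VC [3]
  [6] addr=0x19 blk=3 s=1: VC-HIT | VC [5]
  [7] addr=0x2f blk=5 s=1: VC-HIT | VC [3]
  [8] addr=0x1f blk=3 s=1: VC-HIT | VC [5]
  [9] addr=0x2e blk=5 s=1: VC-HIT | VC [3]
  [10] addr=0x1a blk=3 s=1: VC-HIT | VC [5]
  [11] addr=0x18 blk=3 s=1: L1-HIT | VC [5]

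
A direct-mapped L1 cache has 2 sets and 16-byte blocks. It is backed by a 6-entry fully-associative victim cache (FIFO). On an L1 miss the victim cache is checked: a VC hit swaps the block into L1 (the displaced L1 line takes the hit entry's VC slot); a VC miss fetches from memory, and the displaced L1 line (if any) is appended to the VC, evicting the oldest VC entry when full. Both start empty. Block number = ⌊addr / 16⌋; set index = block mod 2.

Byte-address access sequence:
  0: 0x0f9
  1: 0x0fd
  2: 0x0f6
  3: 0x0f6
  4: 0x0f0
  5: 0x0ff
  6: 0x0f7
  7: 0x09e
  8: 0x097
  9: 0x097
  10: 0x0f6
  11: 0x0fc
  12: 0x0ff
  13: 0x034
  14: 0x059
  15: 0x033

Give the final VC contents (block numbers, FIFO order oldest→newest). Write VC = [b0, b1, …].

VC = [9, 15, 5]

  [0] addr=0xf9 blk=15 s=1: MISS | VC []
  [1] addr=0xfd blk=15 s=1: L1-HIT | VC []
  [2] addr=0xf6 blk=15 s=1: L1-HIT | VC []
  [3] addr=0xf6 blk=15 s=1: L1-HIT | VC []
  [4] addr=0xf0 blk=15 s=1: L1-HIT | VC []
  [5] addr=0xff blk=15 s=1: L1-HIT | VC []
  [6] addr=0xf7 blk=15 s=1: L1-HIT | VC []
  [7] addr=0x9e blk=9 s=1: MISS | VC [15]
  [8] addr=0x97 blk=9 s=1: L1-HIT | VC [15]
  [9] addr=0x97 blk=9 s=1: L1-HIT | VC [15]
  [10] addr=0xf6 blk=15 s=1: VC-HIT | VC [9]
  [11] addr=0xfc blk=15 s=1: L1-HIT | VC [9]
  [12] addr=0xff blk=15 s=1: L1-HIT | VC [9]
  [13] addr=0x34 blk=3 s=1: MISS | VC [9, 15]
  [14] addr=0x59 blk=5 s=1: MISS | VC [9, 15, 3]
  [15] addr=0x33 blk=3 s=1: VC-HIT | VC [9, 15, 5]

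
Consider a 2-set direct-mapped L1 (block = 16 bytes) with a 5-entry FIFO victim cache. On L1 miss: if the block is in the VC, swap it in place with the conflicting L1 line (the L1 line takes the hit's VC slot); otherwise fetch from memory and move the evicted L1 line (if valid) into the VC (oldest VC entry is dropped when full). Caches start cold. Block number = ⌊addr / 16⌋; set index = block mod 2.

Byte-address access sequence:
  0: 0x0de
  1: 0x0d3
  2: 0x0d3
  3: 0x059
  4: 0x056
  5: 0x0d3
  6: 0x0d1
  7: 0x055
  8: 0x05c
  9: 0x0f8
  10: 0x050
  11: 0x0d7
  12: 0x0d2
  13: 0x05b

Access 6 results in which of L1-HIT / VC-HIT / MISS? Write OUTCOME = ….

OUTCOME = L1-HIT

0: 0xde (blk 13, set 1) → MISS  vc=[]
1: 0xd3 (blk 13, set 1) → L1-HIT  vc=[]
2: 0xd3 (blk 13, set 1) → L1-HIT  vc=[]
3: 0x59 (blk 5, set 1) → MISS  vc=[13]
4: 0x56 (blk 5, set 1) → L1-HIT  vc=[13]
5: 0xd3 (blk 13, set 1) → VC-HIT  vc=[5]
6: 0xd1 (blk 13, set 1) → L1-HIT  vc=[5]
7: 0x55 (blk 5, set 1) → VC-HIT  vc=[13]
8: 0x5c (blk 5, set 1) → L1-HIT  vc=[13]
9: 0xf8 (blk 15, set 1) → MISS  vc=[13, 5]
10: 0x50 (blk 5, set 1) → VC-HIT  vc=[13, 15]
11: 0xd7 (blk 13, set 1) → VC-HIT  vc=[5, 15]
12: 0xd2 (blk 13, set 1) → L1-HIT  vc=[5, 15]
13: 0x5b (blk 5, set 1) → VC-HIT  vc=[13, 15]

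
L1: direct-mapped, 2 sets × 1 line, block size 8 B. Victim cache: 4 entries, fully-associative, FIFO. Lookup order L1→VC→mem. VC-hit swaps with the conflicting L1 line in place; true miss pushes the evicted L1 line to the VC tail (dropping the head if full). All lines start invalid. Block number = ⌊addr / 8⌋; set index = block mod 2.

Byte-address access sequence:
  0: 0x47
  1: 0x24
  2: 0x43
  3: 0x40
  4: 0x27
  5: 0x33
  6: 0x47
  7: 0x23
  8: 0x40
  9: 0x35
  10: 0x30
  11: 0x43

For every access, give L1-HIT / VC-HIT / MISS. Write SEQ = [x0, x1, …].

SEQ = [MISS, MISS, VC-HIT, L1-HIT, VC-HIT, MISS, VC-HIT, VC-HIT, VC-HIT, VC-HIT, L1-HIT, VC-HIT]

0: 0x47 (blk 8, set 0) → MISS  vc=[]
1: 0x24 (blk 4, set 0) → MISS  vc=[8]
2: 0x43 (blk 8, set 0) → VC-HIT  vc=[4]
3: 0x40 (blk 8, set 0) → L1-HIT  vc=[4]
4: 0x27 (blk 4, set 0) → VC-HIT  vc=[8]
5: 0x33 (blk 6, set 0) → MISS  vc=[8, 4]
6: 0x47 (blk 8, set 0) → VC-HIT  vc=[6, 4]
7: 0x23 (blk 4, set 0) → VC-HIT  vc=[6, 8]
8: 0x40 (blk 8, set 0) → VC-HIT  vc=[6, 4]
9: 0x35 (blk 6, set 0) → VC-HIT  vc=[8, 4]
10: 0x30 (blk 6, set 0) → L1-HIT  vc=[8, 4]
11: 0x43 (blk 8, set 0) → VC-HIT  vc=[6, 4]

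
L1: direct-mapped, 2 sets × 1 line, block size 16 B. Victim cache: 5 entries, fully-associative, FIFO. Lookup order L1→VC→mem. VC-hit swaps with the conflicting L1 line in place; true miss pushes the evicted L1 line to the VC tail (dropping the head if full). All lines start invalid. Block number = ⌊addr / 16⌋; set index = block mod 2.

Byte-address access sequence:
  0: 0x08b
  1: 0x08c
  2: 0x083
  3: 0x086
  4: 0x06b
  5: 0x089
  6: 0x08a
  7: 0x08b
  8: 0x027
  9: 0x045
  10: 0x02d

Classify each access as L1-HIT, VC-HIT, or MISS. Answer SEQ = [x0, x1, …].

  [0] addr=0x8b blk=8 s=0: MISS | VC []
  [1] addr=0x8c blk=8 s=0: L1-HIT | VC []
  [2] addr=0x83 blk=8 s=0: L1-HIT | VC []
  [3] addr=0x86 blk=8 s=0: L1-HIT | VC []
  [4] addr=0x6b blk=6 s=0: MISS | VC [8]
  [5] addr=0x89 blk=8 s=0: VC-HIT | VC [6]
  [6] addr=0x8a blk=8 s=0: L1-HIT | VC [6]
  [7] addr=0x8b blk=8 s=0: L1-HIT | VC [6]
  [8] addr=0x27 blk=2 s=0: MISS | VC [6, 8]
  [9] addr=0x45 blk=4 s=0: MISS | VC [6, 8, 2]
  [10] addr=0x2d blk=2 s=0: VC-HIT | VC [6, 8, 4]

SEQ = [MISS, L1-HIT, L1-HIT, L1-HIT, MISS, VC-HIT, L1-HIT, L1-HIT, MISS, MISS, VC-HIT]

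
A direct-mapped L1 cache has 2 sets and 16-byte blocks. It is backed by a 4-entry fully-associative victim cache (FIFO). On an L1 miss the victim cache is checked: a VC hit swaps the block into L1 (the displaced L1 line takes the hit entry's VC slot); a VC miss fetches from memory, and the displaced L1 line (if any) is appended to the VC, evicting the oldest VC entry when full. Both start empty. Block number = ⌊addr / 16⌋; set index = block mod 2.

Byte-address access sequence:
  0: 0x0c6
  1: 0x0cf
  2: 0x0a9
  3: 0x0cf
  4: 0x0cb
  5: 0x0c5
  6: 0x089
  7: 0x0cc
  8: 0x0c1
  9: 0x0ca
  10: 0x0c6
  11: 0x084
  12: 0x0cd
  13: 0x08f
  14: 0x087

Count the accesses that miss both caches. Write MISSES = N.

#0 0xc6→b12/s0 MISS; vc=[]
#1 0xcf→b12/s0 L1-HIT; vc=[]
#2 0xa9→b10/s0 MISS; vc=[12]
#3 0xcf→b12/s0 VC-HIT; vc=[10]
#4 0xcb→b12/s0 L1-HIT; vc=[10]
#5 0xc5→b12/s0 L1-HIT; vc=[10]
#6 0x89→b8/s0 MISS; vc=[10,12]
#7 0xcc→b12/s0 VC-HIT; vc=[10,8]
#8 0xc1→b12/s0 L1-HIT; vc=[10,8]
#9 0xca→b12/s0 L1-HIT; vc=[10,8]
#10 0xc6→b12/s0 L1-HIT; vc=[10,8]
#11 0x84→b8/s0 VC-HIT; vc=[10,12]
#12 0xcd→b12/s0 VC-HIT; vc=[10,8]
#13 0x8f→b8/s0 VC-HIT; vc=[10,12]
#14 0x87→b8/s0 L1-HIT; vc=[10,12]

MISSES = 3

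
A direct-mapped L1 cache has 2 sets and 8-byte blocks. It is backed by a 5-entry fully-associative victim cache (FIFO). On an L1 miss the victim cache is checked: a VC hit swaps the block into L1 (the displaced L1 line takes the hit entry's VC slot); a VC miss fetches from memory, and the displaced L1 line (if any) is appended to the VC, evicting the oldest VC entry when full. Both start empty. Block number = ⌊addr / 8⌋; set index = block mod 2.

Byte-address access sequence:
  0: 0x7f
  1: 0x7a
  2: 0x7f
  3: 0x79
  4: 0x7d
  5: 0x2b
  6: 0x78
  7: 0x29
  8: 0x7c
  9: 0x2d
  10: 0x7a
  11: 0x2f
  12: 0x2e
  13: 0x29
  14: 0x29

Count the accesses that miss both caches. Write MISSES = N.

MISSES = 2

0: 0x7f (blk 15, set 1) → MISS  vc=[]
1: 0x7a (blk 15, set 1) → L1-HIT  vc=[]
2: 0x7f (blk 15, set 1) → L1-HIT  vc=[]
3: 0x79 (blk 15, set 1) → L1-HIT  vc=[]
4: 0x7d (blk 15, set 1) → L1-HIT  vc=[]
5: 0x2b (blk 5, set 1) → MISS  vc=[15]
6: 0x78 (blk 15, set 1) → VC-HIT  vc=[5]
7: 0x29 (blk 5, set 1) → VC-HIT  vc=[15]
8: 0x7c (blk 15, set 1) → VC-HIT  vc=[5]
9: 0x2d (blk 5, set 1) → VC-HIT  vc=[15]
10: 0x7a (blk 15, set 1) → VC-HIT  vc=[5]
11: 0x2f (blk 5, set 1) → VC-HIT  vc=[15]
12: 0x2e (blk 5, set 1) → L1-HIT  vc=[15]
13: 0x29 (blk 5, set 1) → L1-HIT  vc=[15]
14: 0x29 (blk 5, set 1) → L1-HIT  vc=[15]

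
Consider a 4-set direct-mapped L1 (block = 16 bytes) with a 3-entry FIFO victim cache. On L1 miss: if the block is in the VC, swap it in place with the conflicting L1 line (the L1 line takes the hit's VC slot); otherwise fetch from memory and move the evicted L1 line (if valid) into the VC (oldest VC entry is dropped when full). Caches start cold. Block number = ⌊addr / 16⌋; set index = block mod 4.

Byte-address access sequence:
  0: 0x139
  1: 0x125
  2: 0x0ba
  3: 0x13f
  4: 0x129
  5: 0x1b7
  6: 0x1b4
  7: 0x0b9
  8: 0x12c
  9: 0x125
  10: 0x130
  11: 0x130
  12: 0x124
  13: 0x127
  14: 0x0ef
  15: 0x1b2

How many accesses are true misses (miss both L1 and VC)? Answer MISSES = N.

MISSES = 5

  [0] addr=0x139 blk=19 s=3: MISS | VC []
  [1] addr=0x125 blk=18 s=2: MISS | VC []
  [2] addr=0xba blk=11 s=3: MISS | VC [19]
  [3] addr=0x13f blk=19 s=3: VC-HIT | VC [11]
  [4] addr=0x129 blk=18 s=2: L1-HIT | VC [11]
  [5] addr=0x1b7 blk=27 s=3: MISS | VC [11, 19]
  [6] addr=0x1b4 blk=27 s=3: L1-HIT | VC [11, 19]
  [7] addr=0xb9 blk=11 s=3: VC-HIT | VC [27, 19]
  [8] addr=0x12c blk=18 s=2: L1-HIT | VC [27, 19]
  [9] addr=0x125 blk=18 s=2: L1-HIT | VC [27, 19]
  [10] addr=0x130 blk=19 s=3: VC-HIT | VC [27, 11]
  [11] addr=0x130 blk=19 s=3: L1-HIT | VC [27, 11]
  [12] addr=0x124 blk=18 s=2: L1-HIT | VC [27, 11]
  [13] addr=0x127 blk=18 s=2: L1-HIT | VC [27, 11]
  [14] addr=0xef blk=14 s=2: MISS | VC [27, 11, 18]
  [15] addr=0x1b2 blk=27 s=3: VC-HIT | VC [19, 11, 18]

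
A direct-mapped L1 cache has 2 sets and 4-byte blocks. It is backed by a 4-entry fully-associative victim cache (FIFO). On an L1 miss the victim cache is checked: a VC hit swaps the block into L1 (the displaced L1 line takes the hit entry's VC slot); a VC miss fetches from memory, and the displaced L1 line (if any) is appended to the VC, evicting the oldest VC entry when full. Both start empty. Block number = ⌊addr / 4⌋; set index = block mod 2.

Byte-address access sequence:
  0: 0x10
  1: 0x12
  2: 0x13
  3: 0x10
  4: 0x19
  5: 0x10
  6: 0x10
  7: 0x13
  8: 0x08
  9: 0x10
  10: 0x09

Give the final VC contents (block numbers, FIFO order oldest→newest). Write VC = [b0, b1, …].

  [0] addr=0x10 blk=4 s=0: MISS | VC []
  [1] addr=0x12 blk=4 s=0: L1-HIT | VC []
  [2] addr=0x13 blk=4 s=0: L1-HIT | VC []
  [3] addr=0x10 blk=4 s=0: L1-HIT | VC []
  [4] addr=0x19 blk=6 s=0: MISS | VC [4]
  [5] addr=0x10 blk=4 s=0: VC-HIT | VC [6]
  [6] addr=0x10 blk=4 s=0: L1-HIT | VC [6]
  [7] addr=0x13 blk=4 s=0: L1-HIT | VC [6]
  [8] addr=0x8 blk=2 s=0: MISS | VC [6, 4]
  [9] addr=0x10 blk=4 s=0: VC-HIT | VC [6, 2]
  [10] addr=0x9 blk=2 s=0: VC-HIT | VC [6, 4]

VC = [6, 4]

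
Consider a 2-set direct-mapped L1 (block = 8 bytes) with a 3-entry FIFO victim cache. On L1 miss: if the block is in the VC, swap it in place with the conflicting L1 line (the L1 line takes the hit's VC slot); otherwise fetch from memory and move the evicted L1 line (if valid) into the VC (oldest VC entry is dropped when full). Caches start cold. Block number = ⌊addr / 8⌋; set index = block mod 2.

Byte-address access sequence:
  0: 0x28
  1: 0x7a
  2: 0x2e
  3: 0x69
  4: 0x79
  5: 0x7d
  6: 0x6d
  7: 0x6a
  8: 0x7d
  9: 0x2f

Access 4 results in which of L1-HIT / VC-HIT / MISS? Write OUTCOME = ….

OUTCOME = VC-HIT

0: 0x28 (blk 5, set 1) → MISS  vc=[]
1: 0x7a (blk 15, set 1) → MISS  vc=[5]
2: 0x2e (blk 5, set 1) → VC-HIT  vc=[15]
3: 0x69 (blk 13, set 1) → MISS  vc=[15, 5]
4: 0x79 (blk 15, set 1) → VC-HIT  vc=[13, 5]
5: 0x7d (blk 15, set 1) → L1-HIT  vc=[13, 5]
6: 0x6d (blk 13, set 1) → VC-HIT  vc=[15, 5]
7: 0x6a (blk 13, set 1) → L1-HIT  vc=[15, 5]
8: 0x7d (blk 15, set 1) → VC-HIT  vc=[13, 5]
9: 0x2f (blk 5, set 1) → VC-HIT  vc=[13, 15]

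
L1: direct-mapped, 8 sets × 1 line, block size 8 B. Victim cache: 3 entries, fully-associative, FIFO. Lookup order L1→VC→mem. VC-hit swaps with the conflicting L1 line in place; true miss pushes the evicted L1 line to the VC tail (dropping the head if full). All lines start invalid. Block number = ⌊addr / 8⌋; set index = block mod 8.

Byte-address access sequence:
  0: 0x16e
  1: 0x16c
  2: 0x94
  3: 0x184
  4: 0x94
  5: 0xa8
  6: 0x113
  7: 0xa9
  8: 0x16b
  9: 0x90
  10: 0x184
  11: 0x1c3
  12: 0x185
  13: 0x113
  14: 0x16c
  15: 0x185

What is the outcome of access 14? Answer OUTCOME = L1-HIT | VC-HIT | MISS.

OUTCOME = L1-HIT

  [0] addr=0x16e blk=45 s=5: MISS | VC []
  [1] addr=0x16c blk=45 s=5: L1-HIT | VC []
  [2] addr=0x94 blk=18 s=2: MISS | VC []
  [3] addr=0x184 blk=48 s=0: MISS | VC []
  [4] addr=0x94 blk=18 s=2: L1-HIT | VC []
  [5] addr=0xa8 blk=21 s=5: MISS | VC [45]
  [6] addr=0x113 blk=34 s=2: MISS | VC [45, 18]
  [7] addr=0xa9 blk=21 s=5: L1-HIT | VC [45, 18]
  [8] addr=0x16b blk=45 s=5: VC-HIT | VC [21, 18]
  [9] addr=0x90 blk=18 s=2: VC-HIT | VC [21, 34]
  [10] addr=0x184 blk=48 s=0: L1-HIT | VC [21, 34]
  [11] addr=0x1c3 blk=56 s=0: MISS | VC [21, 34, 48]
  [12] addr=0x185 blk=48 s=0: VC-HIT | VC [21, 34, 56]
  [13] addr=0x113 blk=34 s=2: VC-HIT | VC [21, 18, 56]
  [14] addr=0x16c blk=45 s=5: L1-HIT | VC [21, 18, 56]
  [15] addr=0x185 blk=48 s=0: L1-HIT | VC [21, 18, 56]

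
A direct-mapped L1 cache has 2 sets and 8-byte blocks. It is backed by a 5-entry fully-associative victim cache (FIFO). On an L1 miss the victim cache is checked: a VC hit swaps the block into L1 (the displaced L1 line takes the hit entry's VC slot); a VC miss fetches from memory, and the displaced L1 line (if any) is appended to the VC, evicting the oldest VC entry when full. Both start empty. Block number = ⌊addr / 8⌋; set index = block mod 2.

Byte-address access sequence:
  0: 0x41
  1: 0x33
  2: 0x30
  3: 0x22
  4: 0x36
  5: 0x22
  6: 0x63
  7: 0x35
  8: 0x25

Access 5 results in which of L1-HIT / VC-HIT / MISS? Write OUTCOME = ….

OUTCOME = VC-HIT

0: 0x41 (blk 8, set 0) → MISS  vc=[]
1: 0x33 (blk 6, set 0) → MISS  vc=[8]
2: 0x30 (blk 6, set 0) → L1-HIT  vc=[8]
3: 0x22 (blk 4, set 0) → MISS  vc=[8, 6]
4: 0x36 (blk 6, set 0) → VC-HIT  vc=[8, 4]
5: 0x22 (blk 4, set 0) → VC-HIT  vc=[8, 6]
6: 0x63 (blk 12, set 0) → MISS  vc=[8, 6, 4]
7: 0x35 (blk 6, set 0) → VC-HIT  vc=[8, 12, 4]
8: 0x25 (blk 4, set 0) → VC-HIT  vc=[8, 12, 6]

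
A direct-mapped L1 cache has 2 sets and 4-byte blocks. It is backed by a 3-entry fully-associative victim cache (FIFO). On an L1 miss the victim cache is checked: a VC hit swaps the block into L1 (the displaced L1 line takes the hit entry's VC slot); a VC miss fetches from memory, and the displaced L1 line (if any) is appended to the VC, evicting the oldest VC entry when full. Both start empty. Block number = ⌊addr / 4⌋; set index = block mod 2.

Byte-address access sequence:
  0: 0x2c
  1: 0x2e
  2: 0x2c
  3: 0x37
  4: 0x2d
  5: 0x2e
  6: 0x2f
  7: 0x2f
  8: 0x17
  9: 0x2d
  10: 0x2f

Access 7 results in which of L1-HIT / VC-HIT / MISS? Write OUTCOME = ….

OUTCOME = L1-HIT

0: 0x2c (blk 11, set 1) → MISS  vc=[]
1: 0x2e (blk 11, set 1) → L1-HIT  vc=[]
2: 0x2c (blk 11, set 1) → L1-HIT  vc=[]
3: 0x37 (blk 13, set 1) → MISS  vc=[11]
4: 0x2d (blk 11, set 1) → VC-HIT  vc=[13]
5: 0x2e (blk 11, set 1) → L1-HIT  vc=[13]
6: 0x2f (blk 11, set 1) → L1-HIT  vc=[13]
7: 0x2f (blk 11, set 1) → L1-HIT  vc=[13]
8: 0x17 (blk 5, set 1) → MISS  vc=[13, 11]
9: 0x2d (blk 11, set 1) → VC-HIT  vc=[13, 5]
10: 0x2f (blk 11, set 1) → L1-HIT  vc=[13, 5]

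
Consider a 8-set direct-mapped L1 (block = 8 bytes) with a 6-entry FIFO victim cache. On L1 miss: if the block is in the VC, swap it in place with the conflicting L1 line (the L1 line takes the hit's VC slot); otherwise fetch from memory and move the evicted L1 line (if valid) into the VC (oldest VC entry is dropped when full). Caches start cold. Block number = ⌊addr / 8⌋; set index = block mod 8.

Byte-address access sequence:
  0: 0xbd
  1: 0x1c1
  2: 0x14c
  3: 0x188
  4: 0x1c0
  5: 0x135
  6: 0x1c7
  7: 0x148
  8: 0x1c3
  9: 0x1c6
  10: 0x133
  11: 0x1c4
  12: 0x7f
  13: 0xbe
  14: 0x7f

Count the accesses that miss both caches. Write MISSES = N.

MISSES = 6

#0 0xbd→b23/s7 MISS; vc=[]
#1 0x1c1→b56/s0 MISS; vc=[]
#2 0x14c→b41/s1 MISS; vc=[]
#3 0x188→b49/s1 MISS; vc=[41]
#4 0x1c0→b56/s0 L1-HIT; vc=[41]
#5 0x135→b38/s6 MISS; vc=[41]
#6 0x1c7→b56/s0 L1-HIT; vc=[41]
#7 0x148→b41/s1 VC-HIT; vc=[49]
#8 0x1c3→b56/s0 L1-HIT; vc=[49]
#9 0x1c6→b56/s0 L1-HIT; vc=[49]
#10 0x133→b38/s6 L1-HIT; vc=[49]
#11 0x1c4→b56/s0 L1-HIT; vc=[49]
#12 0x7f→b15/s7 MISS; vc=[49,23]
#13 0xbe→b23/s7 VC-HIT; vc=[49,15]
#14 0x7f→b15/s7 VC-HIT; vc=[49,23]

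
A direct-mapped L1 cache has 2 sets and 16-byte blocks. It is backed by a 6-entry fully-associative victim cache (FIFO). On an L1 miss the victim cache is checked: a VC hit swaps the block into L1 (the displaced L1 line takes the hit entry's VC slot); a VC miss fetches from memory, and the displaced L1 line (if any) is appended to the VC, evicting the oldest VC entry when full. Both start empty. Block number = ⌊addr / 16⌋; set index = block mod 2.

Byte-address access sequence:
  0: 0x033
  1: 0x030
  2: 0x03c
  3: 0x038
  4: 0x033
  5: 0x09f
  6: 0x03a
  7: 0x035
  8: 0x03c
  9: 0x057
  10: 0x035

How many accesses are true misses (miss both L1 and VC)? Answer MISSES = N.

MISSES = 3

  [0] addr=0x33 blk=3 s=1: MISS | VC []
  [1] addr=0x30 blk=3 s=1: L1-HIT | VC []
  [2] addr=0x3c blk=3 s=1: L1-HIT | VC []
  [3] addr=0x38 blk=3 s=1: L1-HIT | VC []
  [4] addr=0x33 blk=3 s=1: L1-HIT | VC []
  [5] addr=0x9f blk=9 s=1: MISS | VC [3]
  [6] addr=0x3a blk=3 s=1: VC-HIT | VC [9]
  [7] addr=0x35 blk=3 s=1: L1-HIT | VC [9]
  [8] addr=0x3c blk=3 s=1: L1-HIT | VC [9]
  [9] addr=0x57 blk=5 s=1: MISS | VC [9, 3]
  [10] addr=0x35 blk=3 s=1: VC-HIT | VC [9, 5]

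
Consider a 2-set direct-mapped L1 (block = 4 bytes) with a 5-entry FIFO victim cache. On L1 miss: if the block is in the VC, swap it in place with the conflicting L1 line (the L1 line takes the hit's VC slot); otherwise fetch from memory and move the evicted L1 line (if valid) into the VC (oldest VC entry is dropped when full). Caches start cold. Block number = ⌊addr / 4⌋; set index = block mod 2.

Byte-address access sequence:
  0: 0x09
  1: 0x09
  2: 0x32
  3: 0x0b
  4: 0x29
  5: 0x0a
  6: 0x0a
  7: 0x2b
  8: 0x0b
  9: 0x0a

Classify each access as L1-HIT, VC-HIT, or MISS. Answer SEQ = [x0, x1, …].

#0 0x9→b2/s0 MISS; vc=[]
#1 0x9→b2/s0 L1-HIT; vc=[]
#2 0x32→b12/s0 MISS; vc=[2]
#3 0xb→b2/s0 VC-HIT; vc=[12]
#4 0x29→b10/s0 MISS; vc=[12,2]
#5 0xa→b2/s0 VC-HIT; vc=[12,10]
#6 0xa→b2/s0 L1-HIT; vc=[12,10]
#7 0x2b→b10/s0 VC-HIT; vc=[12,2]
#8 0xb→b2/s0 VC-HIT; vc=[12,10]
#9 0xa→b2/s0 L1-HIT; vc=[12,10]

SEQ = [MISS, L1-HIT, MISS, VC-HIT, MISS, VC-HIT, L1-HIT, VC-HIT, VC-HIT, L1-HIT]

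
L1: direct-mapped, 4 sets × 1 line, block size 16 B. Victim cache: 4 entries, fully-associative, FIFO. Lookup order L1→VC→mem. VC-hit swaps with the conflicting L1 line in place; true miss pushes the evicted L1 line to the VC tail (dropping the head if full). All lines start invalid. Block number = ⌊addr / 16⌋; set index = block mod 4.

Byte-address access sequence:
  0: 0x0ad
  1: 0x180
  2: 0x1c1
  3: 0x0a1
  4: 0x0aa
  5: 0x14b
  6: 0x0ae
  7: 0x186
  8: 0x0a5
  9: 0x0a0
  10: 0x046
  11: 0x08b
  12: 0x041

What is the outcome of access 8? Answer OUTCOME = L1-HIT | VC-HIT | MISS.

0: 0xad (blk 10, set 2) → MISS  vc=[]
1: 0x180 (blk 24, set 0) → MISS  vc=[]
2: 0x1c1 (blk 28, set 0) → MISS  vc=[24]
3: 0xa1 (blk 10, set 2) → L1-HIT  vc=[24]
4: 0xaa (blk 10, set 2) → L1-HIT  vc=[24]
5: 0x14b (blk 20, set 0) → MISS  vc=[24, 28]
6: 0xae (blk 10, set 2) → L1-HIT  vc=[24, 28]
7: 0x186 (blk 24, set 0) → VC-HIT  vc=[20, 28]
8: 0xa5 (blk 10, set 2) → L1-HIT  vc=[20, 28]
9: 0xa0 (blk 10, set 2) → L1-HIT  vc=[20, 28]
10: 0x46 (blk 4, set 0) → MISS  vc=[20, 28, 24]
11: 0x8b (blk 8, set 0) → MISS  vc=[20, 28, 24, 4]
12: 0x41 (blk 4, set 0) → VC-HIT  vc=[20, 28, 24, 8]

OUTCOME = L1-HIT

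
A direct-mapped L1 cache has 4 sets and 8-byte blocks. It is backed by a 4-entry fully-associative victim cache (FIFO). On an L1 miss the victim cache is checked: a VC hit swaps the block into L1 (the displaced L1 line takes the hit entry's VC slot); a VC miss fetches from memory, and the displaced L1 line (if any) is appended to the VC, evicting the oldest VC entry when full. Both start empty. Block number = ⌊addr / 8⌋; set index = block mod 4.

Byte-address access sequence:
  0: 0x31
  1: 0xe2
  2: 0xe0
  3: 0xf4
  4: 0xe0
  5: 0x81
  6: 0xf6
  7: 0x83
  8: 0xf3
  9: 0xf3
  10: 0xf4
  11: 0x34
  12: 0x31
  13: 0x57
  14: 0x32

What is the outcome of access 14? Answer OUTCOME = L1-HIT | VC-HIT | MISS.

OUTCOME = VC-HIT

  [0] addr=0x31 blk=6 s=2: MISS | VC []
  [1] addr=0xe2 blk=28 s=0: MISS | VC []
  [2] addr=0xe0 blk=28 s=0: L1-HIT | VC []
  [3] addr=0xf4 blk=30 s=2: MISS | VC [6]
  [4] addr=0xe0 blk=28 s=0: L1-HIT | VC [6]
  [5] addr=0x81 blk=16 s=0: MISS | VC [6, 28]
  [6] addr=0xf6 blk=30 s=2: L1-HIT | VC [6, 28]
  [7] addr=0x83 blk=16 s=0: L1-HIT | VC [6, 28]
  [8] addr=0xf3 blk=30 s=2: L1-HIT | VC [6, 28]
  [9] addr=0xf3 blk=30 s=2: L1-HIT | VC [6, 28]
  [10] addr=0xf4 blk=30 s=2: L1-HIT | VC [6, 28]
  [11] addr=0x34 blk=6 s=2: VC-HIT | VC [30, 28]
  [12] addr=0x31 blk=6 s=2: L1-HIT | VC [30, 28]
  [13] addr=0x57 blk=10 s=2: MISS | VC [30, 28, 6]
  [14] addr=0x32 blk=6 s=2: VC-HIT | VC [30, 28, 10]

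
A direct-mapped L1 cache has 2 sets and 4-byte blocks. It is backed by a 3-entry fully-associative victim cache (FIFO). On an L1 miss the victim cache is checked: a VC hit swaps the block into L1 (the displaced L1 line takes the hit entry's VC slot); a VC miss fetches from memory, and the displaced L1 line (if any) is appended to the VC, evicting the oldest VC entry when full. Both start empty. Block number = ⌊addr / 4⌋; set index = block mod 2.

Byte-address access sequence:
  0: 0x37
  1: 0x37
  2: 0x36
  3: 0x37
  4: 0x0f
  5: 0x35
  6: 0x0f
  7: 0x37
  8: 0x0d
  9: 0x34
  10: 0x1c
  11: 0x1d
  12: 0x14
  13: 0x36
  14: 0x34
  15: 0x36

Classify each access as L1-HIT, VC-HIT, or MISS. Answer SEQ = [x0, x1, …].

SEQ = [MISS, L1-HIT, L1-HIT, L1-HIT, MISS, VC-HIT, VC-HIT, VC-HIT, VC-HIT, VC-HIT, MISS, L1-HIT, MISS, VC-HIT, L1-HIT, L1-HIT]

  [0] addr=0x37 blk=13 s=1: MISS | VC []
  [1] addr=0x37 blk=13 s=1: L1-HIT | VC []
  [2] addr=0x36 blk=13 s=1: L1-HIT | VC []
  [3] addr=0x37 blk=13 s=1: L1-HIT | VC []
  [4] addr=0xf blk=3 s=1: MISS | VC [13]
  [5] addr=0x35 blk=13 s=1: VC-HIT | VC [3]
  [6] addr=0xf blk=3 s=1: VC-HIT | VC [13]
  [7] addr=0x37 blk=13 s=1: VC-HIT | VC [3]
  [8] addr=0xd blk=3 s=1: VC-HIT | VC [13]
  [9] addr=0x34 blk=13 s=1: VC-HIT | VC [3]
  [10] addr=0x1c blk=7 s=1: MISS | VC [3, 13]
  [11] addr=0x1d blk=7 s=1: L1-HIT | VC [3, 13]
  [12] addr=0x14 blk=5 s=1: MISS | VC [3, 13, 7]
  [13] addr=0x36 blk=13 s=1: VC-HIT | VC [3, 5, 7]
  [14] addr=0x34 blk=13 s=1: L1-HIT | VC [3, 5, 7]
  [15] addr=0x36 blk=13 s=1: L1-HIT | VC [3, 5, 7]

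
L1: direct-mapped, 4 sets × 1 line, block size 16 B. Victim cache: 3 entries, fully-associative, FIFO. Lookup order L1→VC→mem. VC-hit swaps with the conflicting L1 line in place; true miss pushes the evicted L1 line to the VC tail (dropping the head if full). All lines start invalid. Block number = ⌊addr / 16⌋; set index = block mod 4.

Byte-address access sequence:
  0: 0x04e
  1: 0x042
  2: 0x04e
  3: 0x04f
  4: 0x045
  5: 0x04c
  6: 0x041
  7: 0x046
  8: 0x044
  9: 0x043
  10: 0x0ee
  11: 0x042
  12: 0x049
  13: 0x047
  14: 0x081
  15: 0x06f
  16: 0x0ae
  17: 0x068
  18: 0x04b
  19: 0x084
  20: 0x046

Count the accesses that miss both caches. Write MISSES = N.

#0 0x4e→b4/s0 MISS; vc=[]
#1 0x42→b4/s0 L1-HIT; vc=[]
#2 0x4e→b4/s0 L1-HIT; vc=[]
#3 0x4f→b4/s0 L1-HIT; vc=[]
#4 0x45→b4/s0 L1-HIT; vc=[]
#5 0x4c→b4/s0 L1-HIT; vc=[]
#6 0x41→b4/s0 L1-HIT; vc=[]
#7 0x46→b4/s0 L1-HIT; vc=[]
#8 0x44→b4/s0 L1-HIT; vc=[]
#9 0x43→b4/s0 L1-HIT; vc=[]
#10 0xee→b14/s2 MISS; vc=[]
#11 0x42→b4/s0 L1-HIT; vc=[]
#12 0x49→b4/s0 L1-HIT; vc=[]
#13 0x47→b4/s0 L1-HIT; vc=[]
#14 0x81→b8/s0 MISS; vc=[4]
#15 0x6f→b6/s2 MISS; vc=[4,14]
#16 0xae→b10/s2 MISS; vc=[4,14,6]
#17 0x68→b6/s2 VC-HIT; vc=[4,14,10]
#18 0x4b→b4/s0 VC-HIT; vc=[8,14,10]
#19 0x84→b8/s0 VC-HIT; vc=[4,14,10]
#20 0x46→b4/s0 VC-HIT; vc=[8,14,10]

MISSES = 5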